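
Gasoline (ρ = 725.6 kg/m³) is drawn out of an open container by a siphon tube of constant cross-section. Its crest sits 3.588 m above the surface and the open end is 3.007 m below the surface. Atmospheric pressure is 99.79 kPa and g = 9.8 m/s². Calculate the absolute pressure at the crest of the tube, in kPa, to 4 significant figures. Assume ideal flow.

Bernoulli surface→outlet gives ½v² = g·h_out, so v = √(2·9.8·3.007) = 7.677 m/s.
Continuity keeps v the same throughout the tube; from surface to crest, P_atm + 0 = P_top + ½ρv² + ρg·h_top.
P_top = 99790 − ½·725.6·7.677² − 725.6·9.8·3.588 = 52890 Pa.

P_top ≈ 52.89 kPa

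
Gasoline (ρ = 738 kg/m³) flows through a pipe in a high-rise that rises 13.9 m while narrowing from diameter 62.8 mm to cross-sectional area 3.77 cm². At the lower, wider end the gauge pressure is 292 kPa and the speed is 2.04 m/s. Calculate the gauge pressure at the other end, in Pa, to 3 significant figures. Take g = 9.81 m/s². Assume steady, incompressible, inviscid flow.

P₂ = 89200 Pa

Continuity gives A₁v₁ = A₂v₂, so v₂ = (31.0 cm²)/(3.77 cm²) × 2.04 m/s = 16.8 m/s.
Energy conservation along the streamline gives P₂ = P₁ − ½ρ(v₂² − v₁²) − ρg(h₂ − h₁).
P₂ = 292000 + ½·738·(2.04² − 16.8²) − 738·9.81·(+13.9) = 292000 + (-102000) − (101000) = 89200 Pa.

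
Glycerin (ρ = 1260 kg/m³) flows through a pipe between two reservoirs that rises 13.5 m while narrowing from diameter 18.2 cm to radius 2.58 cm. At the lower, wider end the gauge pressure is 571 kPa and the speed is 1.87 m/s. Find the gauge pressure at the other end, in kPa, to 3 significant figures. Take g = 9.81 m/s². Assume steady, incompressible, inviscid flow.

P₂ ≈ 65.4 kPa

The volume flow rate is constant, so v₂ = (A₁/A₂)v₁ = (260/20.9)·1.87 = 23.3 m/s.
Applying Bernoulli between the two ends and solving for P₂: P₂ = P₁ + ½ρ(v₁² − v₂²) − ρgΔh.
P₂ = 571000 + ½·1260·(1.87² − 23.3²) − 1260·9.81·(+13.5) = 571000 + (-339000) − (167000) = 65400 Pa.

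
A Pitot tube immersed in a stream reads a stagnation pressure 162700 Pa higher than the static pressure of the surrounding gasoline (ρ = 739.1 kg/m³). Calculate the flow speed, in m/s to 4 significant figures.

20.98 m/s

The dynamic pressure equals the rise in static pressure at the stagnation point: ΔP = ½ρv².
v = √(2ΔP/ρ) = √(2·162700/739.1) = 20.98 m/s.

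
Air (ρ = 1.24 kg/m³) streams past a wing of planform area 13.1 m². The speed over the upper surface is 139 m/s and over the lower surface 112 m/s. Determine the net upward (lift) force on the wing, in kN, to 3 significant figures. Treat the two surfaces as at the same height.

With equal heights on the two surfaces, Bernoulli gives P_lower − P_upper = ½ρ(v_upper² − v_lower²).
ΔP = ½·1.24·(139² − 112²) = 4200 Pa.
Lift = ΔP · A = 4200 × 13.1 = 55000 N.

55.0 kN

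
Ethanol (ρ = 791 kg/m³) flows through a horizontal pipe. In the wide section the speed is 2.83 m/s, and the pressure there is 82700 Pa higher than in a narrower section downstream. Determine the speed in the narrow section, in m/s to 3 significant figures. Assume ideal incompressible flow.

Horizontal Bernoulli: P₁ + ½ρv₁² = P₂ + ½ρv₂², so v₂² = v₁² + 2(P₁ − P₂)/ρ.
v₂ = √(2.83² + 2·82700/791) = √(8.01 + 209) = 14.7 m/s.

v₂ ≈ 14.7 m/s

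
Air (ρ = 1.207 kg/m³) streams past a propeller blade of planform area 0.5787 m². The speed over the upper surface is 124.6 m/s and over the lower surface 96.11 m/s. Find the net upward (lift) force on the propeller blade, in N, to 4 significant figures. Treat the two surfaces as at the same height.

2196 N

With equal heights on the two surfaces, Bernoulli gives P_lower − P_upper = ½ρ(v_upper² − v_lower²).
ΔP = ½·1.207·(124.6² − 96.11²) = 3795 Pa.
Lift = ΔP · A = 3795 × 0.5787 = 2196 N.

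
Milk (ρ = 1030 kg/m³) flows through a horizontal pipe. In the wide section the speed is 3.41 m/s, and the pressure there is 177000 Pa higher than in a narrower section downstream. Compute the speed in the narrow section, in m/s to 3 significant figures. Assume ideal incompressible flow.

Horizontal Bernoulli: P₁ + ½ρv₁² = P₂ + ½ρv₂², so v₂² = v₁² + 2(P₁ − P₂)/ρ.
v₂ = √(3.41² + 2·177000/1030) = √(11.6 + 344) = 18.8 m/s.

18.8 m/s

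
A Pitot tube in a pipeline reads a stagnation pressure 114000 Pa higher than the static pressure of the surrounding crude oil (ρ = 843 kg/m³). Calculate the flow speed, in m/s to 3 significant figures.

Bernoulli between the free stream and the stagnation point: ½ρv² = P_stag − P_static.
v = √(2ΔP/ρ) = √(2·114000/843) = 16.4 m/s.

v ≈ 16.4 m/s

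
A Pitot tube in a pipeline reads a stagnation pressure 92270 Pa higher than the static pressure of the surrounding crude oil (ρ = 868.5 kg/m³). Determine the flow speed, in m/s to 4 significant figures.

v ≈ 14.58 m/s

Bernoulli between the free stream and the stagnation point: ½ρv² = P_stag − P_static.
v = √(2ΔP/ρ) = √(2·92270/868.5) = 14.58 m/s.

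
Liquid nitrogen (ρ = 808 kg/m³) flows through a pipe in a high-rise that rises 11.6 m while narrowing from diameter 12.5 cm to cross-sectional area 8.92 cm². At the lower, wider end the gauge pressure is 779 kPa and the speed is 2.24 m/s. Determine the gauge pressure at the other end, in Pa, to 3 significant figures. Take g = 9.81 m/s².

By continuity, v₂ = v₁·A₁/A₂ = 2.24·(123/8.92) = 30.8 m/s.
Energy conservation along the streamline gives P₂ = P₁ − ½ρ(v₂² − v₁²) − ρg(h₂ − h₁).
P₂ = 779000 + ½·808·(2.24² − 30.8²) − 808·9.81·(+11.6) = 779000 + (-382000) − (91900) = 305000 Pa.

P₂ = 305000 Pa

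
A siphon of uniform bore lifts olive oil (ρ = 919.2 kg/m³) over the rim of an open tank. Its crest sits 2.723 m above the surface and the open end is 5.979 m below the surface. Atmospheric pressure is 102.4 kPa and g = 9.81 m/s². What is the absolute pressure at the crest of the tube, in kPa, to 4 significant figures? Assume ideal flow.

The outlet speed comes from Torricelli: v = √(2g·5.979) = 10.83 m/s.
Continuity keeps v the same throughout the tube; from surface to crest, P_atm + 0 = P_top + ½ρv² + ρg·h_top.
P_top = 102400 − ½·919.2·10.83² − 919.2·9.81·2.723 = 23930 Pa.

P_top = 23.93 kPa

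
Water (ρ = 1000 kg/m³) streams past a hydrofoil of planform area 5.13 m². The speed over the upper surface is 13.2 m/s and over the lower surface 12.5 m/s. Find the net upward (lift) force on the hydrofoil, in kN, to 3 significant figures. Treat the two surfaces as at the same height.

The faster flow above has the lower pressure; Bernoulli (same height) gives ΔP = ½ρ(v_up² − v_low²).
ΔP = ½·1000·(13.2² − 12.5²) = 8990 Pa.
Lift = ΔP · A = 8990 × 5.13 = 46100 N.

F ≈ 46.1 kN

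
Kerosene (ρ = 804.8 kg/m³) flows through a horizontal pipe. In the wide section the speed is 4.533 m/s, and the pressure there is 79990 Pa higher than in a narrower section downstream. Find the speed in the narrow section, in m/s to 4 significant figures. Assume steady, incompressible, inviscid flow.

Along the level pipe P + ½ρv² is conserved, hence v₂² = v₁² + 2(P₁ − P₂)/ρ.
v₂ = √(4.533² + 2·79990/804.8) = √(20.55 + 198.8) = 14.81 m/s.

14.81 m/s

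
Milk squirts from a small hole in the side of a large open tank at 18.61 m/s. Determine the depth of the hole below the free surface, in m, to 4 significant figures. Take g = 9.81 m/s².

h ≈ 17.65 m

Inverting v = √(2gh) gives h = v² / 2g.
h = 18.61²/(2·9.81) = 346.3/19.62 = 17.65 m.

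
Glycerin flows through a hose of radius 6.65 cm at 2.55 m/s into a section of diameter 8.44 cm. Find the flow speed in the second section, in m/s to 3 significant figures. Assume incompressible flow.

By continuity, v₂ = v₁·A₁/A₂ = 2.55·(139/55.9) = 6.33 m/s.

v₂ ≈ 6.33 m/s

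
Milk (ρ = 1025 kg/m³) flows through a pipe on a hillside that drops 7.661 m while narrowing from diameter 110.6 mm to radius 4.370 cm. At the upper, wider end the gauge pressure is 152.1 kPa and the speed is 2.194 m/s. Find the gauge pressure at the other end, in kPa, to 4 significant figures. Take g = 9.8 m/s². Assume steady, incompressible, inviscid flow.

225.2 kPa

The volume flow rate is constant, so v₂ = (A₁/A₂)v₁ = (96.07/59.99)·2.194 = 3.513 m/s.
Bernoulli: P₁ + ½ρv₁² + ρg h₁ = P₂ + ½ρv₂² + ρg h₂, so P₂ = P₁ + ½ρ(v₁² − v₂²) − ρg(h₂ − h₁).
P₂ = 152100 + ½·1025·(2.194² − 3.513²) − 1025·9.8·(−7.661) = 152100 + (-3859) − (-76950) = 225200 Pa.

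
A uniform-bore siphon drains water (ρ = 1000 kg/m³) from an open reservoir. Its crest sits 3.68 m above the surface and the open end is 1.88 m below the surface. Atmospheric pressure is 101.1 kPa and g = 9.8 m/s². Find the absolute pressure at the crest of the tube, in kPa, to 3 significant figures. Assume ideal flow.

P_top = 46.6 kPa

The outlet speed comes from Torricelli: v = √(2g·1.88) = 6.07 m/s.
Continuity keeps v the same throughout the tube; from surface to crest, P_atm + 0 = P_top + ½ρv² + ρg·h_top.
P_top = 101100 − ½·1000·6.07² − 1000·9.8·3.68 = 46600 Pa.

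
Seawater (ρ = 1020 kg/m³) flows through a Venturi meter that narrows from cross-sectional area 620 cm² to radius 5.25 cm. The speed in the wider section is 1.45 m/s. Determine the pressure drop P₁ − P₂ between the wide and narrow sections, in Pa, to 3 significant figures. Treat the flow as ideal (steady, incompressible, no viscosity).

ΔP ≈ 53900 Pa

Mass conservation (A₁v₁ = A₂v₂) gives v₂ = 1.45 × 620/86.6 = 10.4 m/s.
The pipe is horizontal, so Bernoulli reduces to P₁ + ½ρv₁² = P₂ + ½ρv₂².
P₁ − P₂ = ½·1020·(10.4² − 1.45²) = ½·1020·106 = 53900 Pa.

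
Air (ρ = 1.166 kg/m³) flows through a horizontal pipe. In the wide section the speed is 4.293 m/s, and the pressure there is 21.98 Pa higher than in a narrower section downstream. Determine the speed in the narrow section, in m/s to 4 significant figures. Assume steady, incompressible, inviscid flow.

With h₁ = h₂, rearranging Bernoulli gives v₂ = √(v₁² + 2ΔP/ρ).
v₂ = √(4.293² + 2·21.98/1.166) = √(18.43 + 37.70) = 7.492 m/s.

v₂ ≈ 7.492 m/s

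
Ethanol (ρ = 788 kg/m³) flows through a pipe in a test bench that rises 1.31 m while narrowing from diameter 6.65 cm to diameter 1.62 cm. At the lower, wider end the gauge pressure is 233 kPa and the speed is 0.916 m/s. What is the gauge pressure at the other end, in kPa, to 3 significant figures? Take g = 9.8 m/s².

P₂ = 129 kPa

The volume flow rate is constant, so v₂ = (A₁/A₂)v₁ = (34.7/2.06)·0.916 = 15.4 m/s.
Energy conservation along the streamline gives P₂ = P₁ − ½ρ(v₂² − v₁²) − ρg(h₂ − h₁).
P₂ = 233000 + ½·788·(0.916² − 15.4²) − 788·9.8·(+1.31) = 233000 + (-93500) − (10100) = 129000 Pa.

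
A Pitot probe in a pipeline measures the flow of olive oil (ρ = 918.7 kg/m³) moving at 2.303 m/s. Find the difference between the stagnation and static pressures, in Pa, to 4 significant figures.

The dynamic pressure equals the rise in static pressure at the stagnation point: ΔP = ½ρv².
ΔP = ½·918.7·2.303² = 2436 Pa.

ΔP = 2436 Pa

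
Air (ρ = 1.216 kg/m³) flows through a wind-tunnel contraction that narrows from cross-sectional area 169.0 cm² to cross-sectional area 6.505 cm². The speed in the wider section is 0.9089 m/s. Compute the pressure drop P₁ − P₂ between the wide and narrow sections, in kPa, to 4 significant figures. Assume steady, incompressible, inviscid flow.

ΔP = 0.3385 kPa

Mass conservation (A₁v₁ = A₂v₂) gives v₂ = 0.9089 × 169.0/6.505 = 23.61 m/s.
Along the horizontal streamline, P + ½ρv² is constant.
P₁ − P₂ = ½·1.216·(23.61² − 0.9089²) = ½·1.216·556.8 = 338.5 Pa.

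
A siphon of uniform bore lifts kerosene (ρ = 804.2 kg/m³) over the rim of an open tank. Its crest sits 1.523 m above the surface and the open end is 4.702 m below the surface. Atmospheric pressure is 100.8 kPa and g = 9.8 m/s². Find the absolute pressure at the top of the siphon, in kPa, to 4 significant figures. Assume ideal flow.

The outlet speed comes from Torricelli: v = √(2g·4.702) = 9.600 m/s.
The bore is uniform, so the speed at the crest is the same v. Bernoulli surface→crest: P_atm = P_top + ½ρv² + ρg·h_top.
P_top = 100800 − ½·804.2·9.600² − 804.2·9.8·1.523 = 51740 Pa.

51.74 kPa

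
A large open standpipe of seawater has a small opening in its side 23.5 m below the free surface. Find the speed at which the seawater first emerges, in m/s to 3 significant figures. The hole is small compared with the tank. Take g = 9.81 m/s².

With the surface at rest and both surface and jet at atmospheric pressure, Bernoulli gives ρg h = ½ρv², so v = √(2gh) = √(2·9.81·23.5) = 21.5 m/s.

v = 21.5 m/s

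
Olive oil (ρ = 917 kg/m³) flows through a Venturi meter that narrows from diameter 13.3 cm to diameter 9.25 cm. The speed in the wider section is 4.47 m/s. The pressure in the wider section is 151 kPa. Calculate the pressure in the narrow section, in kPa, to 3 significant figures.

P₂ ≈ 121 kPa

Mass conservation (A₁v₁ = A₂v₂) gives v₂ = 4.47 × 139/67.2 = 9.24 m/s.
Bernoulli (h₁ = h₂): P₁ − P₂ = ½ρ(v₂² − v₁²).
P₂ = P₁ − ½ρ(v₂² − v₁²) = 151000 − ½·917·(9.24² − 4.47²) = 151000 − 30000 = 121000 Pa.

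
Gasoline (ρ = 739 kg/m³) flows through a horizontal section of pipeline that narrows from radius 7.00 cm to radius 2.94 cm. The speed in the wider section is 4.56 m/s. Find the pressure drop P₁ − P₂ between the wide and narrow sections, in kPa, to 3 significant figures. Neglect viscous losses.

The volume flow rate is constant, so v₂ = (A₁/A₂)v₁ = (154/27.2)·4.56 = 25.9 m/s.
Bernoulli (h₁ = h₂): P₁ − P₂ = ½ρ(v₂² − v₁²).
P₁ − P₂ = ½·739·(25.9² − 4.56²) = ½·739·647 = 239000 Pa.

ΔP ≈ 239 kPa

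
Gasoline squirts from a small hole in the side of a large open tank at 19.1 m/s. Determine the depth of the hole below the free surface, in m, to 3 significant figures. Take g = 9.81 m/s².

For a small hole in a large open tank, ½v² = gh, giving h = v²/(2g).
h = 19.1²/(2·9.81) = 365/19.62 = 18.6 m.

h ≈ 18.6 m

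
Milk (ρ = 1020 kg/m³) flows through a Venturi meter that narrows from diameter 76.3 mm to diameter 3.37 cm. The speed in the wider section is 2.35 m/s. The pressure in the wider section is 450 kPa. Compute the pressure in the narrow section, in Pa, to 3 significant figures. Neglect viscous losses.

By continuity, v₂ = v₁·A₁/A₂ = 2.35·(45.7/8.92) = 12.0 m/s.
Along the horizontal streamline, P + ½ρv² is constant.
P₂ = P₁ − ½ρ(v₂² − v₁²) = 450000 − ½·1020·(12.0² − 2.35²) = 450000 − 71200 = 379000 Pa.

P₂ ≈ 379000 Pa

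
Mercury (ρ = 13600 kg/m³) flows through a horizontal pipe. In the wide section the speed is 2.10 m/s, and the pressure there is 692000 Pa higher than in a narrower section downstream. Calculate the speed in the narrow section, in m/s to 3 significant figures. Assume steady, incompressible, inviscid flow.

Horizontal Bernoulli: P₁ + ½ρv₁² = P₂ + ½ρv₂², so v₂² = v₁² + 2(P₁ − P₂)/ρ.
v₂ = √(2.10² + 2·692000/13600) = √(4.41 + 102) = 10.3 m/s.

v₂ ≈ 10.3 m/s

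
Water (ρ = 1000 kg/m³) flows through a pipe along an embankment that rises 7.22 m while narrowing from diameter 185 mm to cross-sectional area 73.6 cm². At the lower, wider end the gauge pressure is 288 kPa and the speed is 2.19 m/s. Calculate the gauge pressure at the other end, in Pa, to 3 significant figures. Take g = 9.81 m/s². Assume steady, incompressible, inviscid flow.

The volume flow rate is constant, so v₂ = (A₁/A₂)v₁ = (269/73.6)·2.19 = 8.00 m/s.
Applying Bernoulli between the two ends and solving for P₂: P₂ = P₁ + ½ρ(v₁² − v₂²) − ρgΔh.
P₂ = 288000 + ½·1000·(2.19² − 8.00²) − 1000·9.81·(+7.22) = 288000 + (-29600) − (70800) = 188000 Pa.

P₂ = 188000 Pa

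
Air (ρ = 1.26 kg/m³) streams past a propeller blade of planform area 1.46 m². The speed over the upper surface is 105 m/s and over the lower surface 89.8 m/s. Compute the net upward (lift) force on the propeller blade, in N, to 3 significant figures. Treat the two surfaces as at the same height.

The faster flow above has the lower pressure; Bernoulli (same height) gives ΔP = ½ρ(v_up² − v_low²).
ΔP = ½·1.26·(105² − 89.8²) = 1870 Pa.
Lift = ΔP · A = 1870 × 1.46 = 2720 N.

2720 N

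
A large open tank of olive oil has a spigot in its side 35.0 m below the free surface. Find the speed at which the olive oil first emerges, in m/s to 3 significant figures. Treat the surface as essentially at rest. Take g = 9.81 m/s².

The surface is effectively still and both ends are open, so ½v² = gh and v = √(2·9.81·35.0) = 26.2 m/s.

v = 26.2 m/s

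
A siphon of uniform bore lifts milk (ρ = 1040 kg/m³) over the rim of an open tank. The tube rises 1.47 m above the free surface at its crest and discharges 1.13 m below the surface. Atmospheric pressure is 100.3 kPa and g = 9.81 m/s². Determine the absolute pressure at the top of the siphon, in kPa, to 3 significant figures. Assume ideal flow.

P_top = 73.8 kPa

Bernoulli surface→outlet gives ½v² = g·h_out, so v = √(2·9.81·1.13) = 4.71 m/s.
With constant cross-section the crest speed equals v; applying Bernoulli from the surface up to the crest, P_top = P_atm − ½ρv² − ρg·h_top.
P_top = 100300 − ½·1040·4.71² − 1040·9.81·1.47 = 73800 Pa.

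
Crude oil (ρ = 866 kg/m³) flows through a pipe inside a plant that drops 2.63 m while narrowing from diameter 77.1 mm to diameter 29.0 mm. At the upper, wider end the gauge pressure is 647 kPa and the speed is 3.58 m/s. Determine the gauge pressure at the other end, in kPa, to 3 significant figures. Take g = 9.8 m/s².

The volume flow rate is constant, so v₂ = (A₁/A₂)v₁ = (46.7/6.61)·3.58 = 25.3 m/s.
Energy conservation along the streamline gives P₂ = P₁ − ½ρ(v₂² − v₁²) − ρg(h₂ − h₁).
P₂ = 647000 + ½·866·(3.58² − 25.3²) − 866·9.8·(−2.63) = 647000 + (-272000) − (-22300) = 398000 Pa.

P₂ ≈ 398 kPa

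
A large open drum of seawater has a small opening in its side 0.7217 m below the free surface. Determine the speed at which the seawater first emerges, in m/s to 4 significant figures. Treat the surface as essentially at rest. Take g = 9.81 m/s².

3.763 m/s

The surface is effectively still and both ends are open, so ½v² = gh and v = √(2·9.81·0.7217) = 3.763 m/s.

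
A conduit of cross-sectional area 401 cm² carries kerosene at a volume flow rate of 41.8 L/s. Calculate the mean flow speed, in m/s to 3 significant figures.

Q = 41.8 L/s = 0.0418 m³/s.
v = Q/A = 0.0418 / 0.0401 = 1.04 m/s.

1.04 m/s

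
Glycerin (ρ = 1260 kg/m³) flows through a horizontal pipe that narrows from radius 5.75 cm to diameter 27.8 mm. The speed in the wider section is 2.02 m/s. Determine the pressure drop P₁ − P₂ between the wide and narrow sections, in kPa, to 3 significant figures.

ΔP ≈ 750 kPa

The volume flow rate is constant, so v₂ = (A₁/A₂)v₁ = (104/6.07)·2.02 = 34.6 m/s.
Along the horizontal streamline, P + ½ρv² is constant.
P₁ − P₂ = ½·1260·(34.6² − 2.02²) = ½·1260·1190 = 750000 Pa.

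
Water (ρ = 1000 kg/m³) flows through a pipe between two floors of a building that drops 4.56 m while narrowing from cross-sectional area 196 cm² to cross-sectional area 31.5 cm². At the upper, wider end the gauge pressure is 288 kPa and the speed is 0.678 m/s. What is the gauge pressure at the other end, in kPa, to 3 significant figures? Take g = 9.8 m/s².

Mass conservation (A₁v₁ = A₂v₂) gives v₂ = 0.678 × 196/31.5 = 4.22 m/s.
Energy conservation along the streamline gives P₂ = P₁ − ½ρ(v₂² − v₁²) − ρg(h₂ − h₁).
P₂ = 288000 + ½·1000·(0.678² − 4.22²) − 1000·9.8·(−4.56) = 288000 + (-8670) − (-44700) = 324000 Pa.

324 kPa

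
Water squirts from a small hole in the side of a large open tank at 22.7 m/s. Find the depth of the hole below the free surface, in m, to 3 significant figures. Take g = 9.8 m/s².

Inverting v = √(2gh) gives h = v² / 2g.
h = 22.7²/(2·9.8) = 515/19.60 = 26.3 m.

26.3 m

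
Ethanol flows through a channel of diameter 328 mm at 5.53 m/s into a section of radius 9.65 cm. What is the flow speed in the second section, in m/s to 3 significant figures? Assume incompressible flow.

The volume flow rate is constant, so v₂ = (A₁/A₂)v₁ = (845/293)·5.53 = 16.0 m/s.

v₂ ≈ 16.0 m/s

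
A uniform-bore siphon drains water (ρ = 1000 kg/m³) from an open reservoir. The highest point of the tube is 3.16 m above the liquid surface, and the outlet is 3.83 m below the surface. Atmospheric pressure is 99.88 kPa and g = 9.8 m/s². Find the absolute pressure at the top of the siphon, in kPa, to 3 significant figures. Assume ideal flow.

Bernoulli surface→outlet gives ½v² = g·h_out, so v = √(2·9.8·3.83) = 8.66 m/s.
The bore is uniform, so the speed at the crest is the same v. Bernoulli surface→crest: P_atm = P_top + ½ρv² + ρg·h_top.
P_top = 99880 − ½·1000·8.66² − 1000·9.8·3.16 = 31400 Pa.

P_top ≈ 31.4 kPa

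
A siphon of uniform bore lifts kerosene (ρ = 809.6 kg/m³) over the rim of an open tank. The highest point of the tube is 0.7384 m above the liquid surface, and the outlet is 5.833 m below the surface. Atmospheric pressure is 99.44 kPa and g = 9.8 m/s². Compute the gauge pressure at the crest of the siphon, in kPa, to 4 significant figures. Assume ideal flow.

-52.14 kPa

The outlet speed comes from Torricelli: v = √(2g·5.833) = 10.69 m/s.
Continuity keeps v the same throughout the tube; from surface to crest, P_atm + 0 = P_top + ½ρv² + ρg·h_top.
P_top = 99440 − ½·809.6·10.69² − 809.6·9.8·0.7384 = 47300 Pa. So P_gauge = P_top − P_atm = -52140 Pa.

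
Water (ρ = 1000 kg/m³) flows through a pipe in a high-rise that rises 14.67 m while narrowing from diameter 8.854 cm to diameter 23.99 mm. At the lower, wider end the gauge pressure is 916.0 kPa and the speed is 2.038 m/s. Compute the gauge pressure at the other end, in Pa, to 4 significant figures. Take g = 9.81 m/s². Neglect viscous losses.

Mass conservation (A₁v₁ = A₂v₂) gives v₂ = 2.038 × 61.57/4.520 = 27.76 m/s.
Applying Bernoulli between the two ends and solving for P₂: P₂ = P₁ + ½ρ(v₁² − v₂²) − ρgΔh.
P₂ = 916000 + ½·1000·(2.038² − 27.76²) − 1000·9.81·(+14.67) = 916000 + (-383200) − (143900) = 388800 Pa.

388800 Pa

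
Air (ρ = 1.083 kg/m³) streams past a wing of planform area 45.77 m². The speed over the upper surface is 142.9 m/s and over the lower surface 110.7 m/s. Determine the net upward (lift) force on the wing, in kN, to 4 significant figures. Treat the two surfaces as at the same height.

With equal heights on the two surfaces, Bernoulli gives P_lower − P_upper = ½ρ(v_upper² − v_lower²).
ΔP = ½·1.083·(142.9² − 110.7²) = 4422 Pa.
Lift = ΔP · A = 4422 × 45.77 = 202400 N.

F ≈ 202.4 kN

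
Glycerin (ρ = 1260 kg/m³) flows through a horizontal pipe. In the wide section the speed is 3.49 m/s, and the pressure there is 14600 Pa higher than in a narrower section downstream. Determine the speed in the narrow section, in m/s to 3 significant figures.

Horizontal Bernoulli: P₁ + ½ρv₁² = P₂ + ½ρv₂², so v₂² = v₁² + 2(P₁ − P₂)/ρ.
v₂ = √(3.49² + 2·14600/1260) = √(12.2 + 23.2) = 5.95 m/s.

v₂ ≈ 5.95 m/s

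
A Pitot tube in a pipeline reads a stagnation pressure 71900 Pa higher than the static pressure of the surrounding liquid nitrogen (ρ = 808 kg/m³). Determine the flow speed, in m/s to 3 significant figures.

v ≈ 13.3 m/s

Bernoulli between the free stream and the stagnation point: ½ρv² = P_stag − P_static.
v = √(2ΔP/ρ) = √(2·71900/808) = 13.3 m/s.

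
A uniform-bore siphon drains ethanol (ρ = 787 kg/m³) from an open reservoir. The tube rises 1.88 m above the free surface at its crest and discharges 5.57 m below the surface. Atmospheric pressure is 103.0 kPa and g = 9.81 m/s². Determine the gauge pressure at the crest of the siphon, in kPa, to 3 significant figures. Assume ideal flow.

From the surface to the outlet (both open to atmosphere, surface at rest): v = √(2g·h_out) = √(2·9.81·5.57) = 10.5 m/s.
Continuity keeps v the same throughout the tube; from surface to crest, P_atm + 0 = P_top + ½ρv² + ρg·h_top.
P_top = 103000 − ½·787·10.5² − 787·9.81·1.88 = 45500 Pa. So P_gauge = P_top − P_atm = -57500 Pa.

P_gauge ≈ -57.5 kPa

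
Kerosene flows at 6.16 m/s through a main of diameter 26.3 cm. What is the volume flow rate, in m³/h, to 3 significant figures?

Q = A·v = 0.0543 m² × 6.16 m/s = 0.335 m³/s.
Converting: 0.335 m³/s × 3600 = 1200 m³/h.

Q ≈ 1200 m³/h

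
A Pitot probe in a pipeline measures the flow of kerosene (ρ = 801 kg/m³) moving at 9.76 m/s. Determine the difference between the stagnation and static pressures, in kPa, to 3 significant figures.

At the stagnation point the flow is brought to rest, so Bernoulli gives P_stag − P_static = ½ρv².
ΔP = ½·801·9.76² = 38200 Pa.

ΔP ≈ 38.2 kPa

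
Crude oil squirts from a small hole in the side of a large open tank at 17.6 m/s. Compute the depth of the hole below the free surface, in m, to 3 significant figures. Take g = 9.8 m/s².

For a small hole in a large open tank, ½v² = gh, giving h = v²/(2g).
h = 17.6²/(2·9.8) = 310/19.60 = 15.8 m.

h = 15.8 m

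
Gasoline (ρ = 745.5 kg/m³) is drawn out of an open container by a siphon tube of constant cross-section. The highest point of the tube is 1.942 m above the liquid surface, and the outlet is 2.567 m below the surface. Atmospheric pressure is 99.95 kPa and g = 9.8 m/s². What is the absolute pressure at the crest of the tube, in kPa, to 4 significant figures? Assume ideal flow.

From the surface to the outlet (both open to atmosphere, surface at rest): v = √(2g·h_out) = √(2·9.8·2.567) = 7.093 m/s.
The bore is uniform, so the speed at the crest is the same v. Bernoulli surface→crest: P_atm = P_top + ½ρv² + ρg·h_top.
P_top = 99950 − ½·745.5·7.093² − 745.5·9.8·1.942 = 67010 Pa.

P_top = 67.01 kPa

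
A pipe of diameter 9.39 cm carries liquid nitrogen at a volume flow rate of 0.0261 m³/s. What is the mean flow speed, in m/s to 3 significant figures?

v = 3.77 m/s

Q = 0.0261 m³/s = 0.0261 m³/s.
v = Q/A = 0.0261 / 0.00693 = 3.77 m/s.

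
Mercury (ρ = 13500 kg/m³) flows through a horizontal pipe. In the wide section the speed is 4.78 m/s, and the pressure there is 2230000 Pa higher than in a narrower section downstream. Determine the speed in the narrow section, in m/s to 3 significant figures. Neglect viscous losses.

v₂ = 18.8 m/s

With h₁ = h₂, rearranging Bernoulli gives v₂ = √(v₁² + 2ΔP/ρ).
v₂ = √(4.78² + 2·2230000/13500) = √(22.8 + 330) = 18.8 m/s.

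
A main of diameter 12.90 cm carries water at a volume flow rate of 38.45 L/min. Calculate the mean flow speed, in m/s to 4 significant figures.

0.04903 m/s

Q = 38.45 L/min = 0.0006408 m³/s.
v = Q/A = 0.0006408 / 0.01307 = 0.04903 m/s.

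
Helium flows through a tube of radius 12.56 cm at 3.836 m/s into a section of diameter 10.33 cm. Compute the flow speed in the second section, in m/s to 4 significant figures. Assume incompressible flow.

The volume flow rate is constant, so v₂ = (A₁/A₂)v₁ = (495.6/83.81)·3.836 = 22.68 m/s.

v₂ ≈ 22.68 m/s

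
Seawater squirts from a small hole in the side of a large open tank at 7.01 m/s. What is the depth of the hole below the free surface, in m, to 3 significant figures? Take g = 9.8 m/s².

Torricelli: v = √(2gh), so h = v²/(2g).
h = 7.01²/(2·9.8) = 49.1/19.60 = 2.51 m.

h ≈ 2.51 m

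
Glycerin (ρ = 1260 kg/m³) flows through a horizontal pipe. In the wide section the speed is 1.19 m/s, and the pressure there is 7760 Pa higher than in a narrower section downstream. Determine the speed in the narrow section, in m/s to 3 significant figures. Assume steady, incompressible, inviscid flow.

Along the level pipe P + ½ρv² is conserved, hence v₂² = v₁² + 2(P₁ − P₂)/ρ.
v₂ = √(1.19² + 2·7760/1260) = √(1.42 + 12.3) = 3.71 m/s.

3.71 m/s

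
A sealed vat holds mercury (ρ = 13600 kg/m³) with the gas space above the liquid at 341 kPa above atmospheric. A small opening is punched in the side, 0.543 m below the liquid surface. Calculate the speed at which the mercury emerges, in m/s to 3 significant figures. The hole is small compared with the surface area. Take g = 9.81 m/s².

v = 7.80 m/s

Take point 1 at the surface (v₁ ≈ 0) and point 2 at the hole (at atmospheric pressure). Bernoulli: P₁ + ρg h = P_atm + ½ρv₂².
With P₁ − P_atm = 341000 Pa, v₂ = √(2gh + 2ΔP/ρ) = √(2·9.81·0.543 + 2·341000/13600) = 7.80 m/s.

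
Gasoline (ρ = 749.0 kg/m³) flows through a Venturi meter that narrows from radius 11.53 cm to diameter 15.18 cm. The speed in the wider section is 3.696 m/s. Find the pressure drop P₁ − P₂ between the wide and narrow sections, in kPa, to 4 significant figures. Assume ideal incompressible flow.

Mass conservation (A₁v₁ = A₂v₂) gives v₂ = 3.696 × 417.6/181.0 = 8.529 m/s.
Bernoulli (h₁ = h₂): P₁ − P₂ = ½ρ(v₂² − v₁²).
P₁ − P₂ = ½·749.0·(8.529² − 3.696²) = ½·749.0·59.09 = 22130 Pa.

ΔP = 22.13 kPa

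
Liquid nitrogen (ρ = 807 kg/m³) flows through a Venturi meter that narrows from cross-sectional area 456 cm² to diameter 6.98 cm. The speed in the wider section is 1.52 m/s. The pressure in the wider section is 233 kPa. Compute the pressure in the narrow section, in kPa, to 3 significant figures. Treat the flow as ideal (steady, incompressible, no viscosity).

By continuity, v₂ = v₁·A₁/A₂ = 1.52·(456/38.3) = 18.1 m/s.
The pipe is horizontal, so Bernoulli reduces to P₁ + ½ρv₁² = P₂ + ½ρv₂².
P₂ = P₁ − ½ρ(v₂² − v₁²) = 233000 − ½·807·(18.1² − 1.52²) = 233000 − 131000 = 102000 Pa.

102 kPa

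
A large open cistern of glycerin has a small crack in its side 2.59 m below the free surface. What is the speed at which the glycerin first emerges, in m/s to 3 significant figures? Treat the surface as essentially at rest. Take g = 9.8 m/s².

v ≈ 7.12 m/s

Torricelli's result v = √(2gh) gives v = √(2·9.8·2.59) = 7.12 m/s.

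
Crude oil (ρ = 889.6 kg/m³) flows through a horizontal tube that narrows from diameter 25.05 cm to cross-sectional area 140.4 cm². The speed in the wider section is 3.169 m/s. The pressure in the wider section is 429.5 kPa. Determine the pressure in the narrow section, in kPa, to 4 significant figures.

378.9 kPa

Continuity gives A₁v₁ = A₂v₂, so v₂ = (492.8 cm²)/(140.4 cm²) × 3.169 m/s = 11.12 m/s.
With no height change, Bernoulli's equation is P₁ + ½ρv₁² = P₂ + ½ρv₂².
P₂ = P₁ − ½ρ(v₂² − v₁²) = 429500 − ½·889.6·(11.12² − 3.169²) = 429500 − 50570 = 378900 Pa.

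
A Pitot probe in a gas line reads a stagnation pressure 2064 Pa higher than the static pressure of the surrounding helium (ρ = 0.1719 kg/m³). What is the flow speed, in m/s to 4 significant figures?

v ≈ 155.0 m/s

The dynamic pressure equals the rise in static pressure at the stagnation point: ΔP = ½ρv².
v = √(2ΔP/ρ) = √(2·2064/0.1719) = 155.0 m/s.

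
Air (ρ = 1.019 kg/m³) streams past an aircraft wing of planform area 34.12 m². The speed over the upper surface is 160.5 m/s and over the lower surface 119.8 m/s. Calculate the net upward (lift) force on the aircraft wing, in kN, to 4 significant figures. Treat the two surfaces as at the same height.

F = 198.3 kN

The faster flow above has the lower pressure; Bernoulli (same height) gives ΔP = ½ρ(v_up² − v_low²).
ΔP = ½·1.019·(160.5² − 119.8²) = 5812 Pa.
Lift = ΔP · A = 5812 × 34.12 = 198300 N.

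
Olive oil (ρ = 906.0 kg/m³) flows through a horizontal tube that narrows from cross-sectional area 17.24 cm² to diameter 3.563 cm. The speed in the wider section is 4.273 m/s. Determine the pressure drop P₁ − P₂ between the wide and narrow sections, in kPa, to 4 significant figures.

Mass conservation (A₁v₁ = A₂v₂) gives v₂ = 4.273 × 17.24/9.971 = 7.388 m/s.
Along the horizontal streamline, P + ½ρv² is constant.
P₁ − P₂ = ½·906.0·(7.388² − 4.273²) = ½·906.0·36.33 = 16460 Pa.

ΔP = 16.46 kPa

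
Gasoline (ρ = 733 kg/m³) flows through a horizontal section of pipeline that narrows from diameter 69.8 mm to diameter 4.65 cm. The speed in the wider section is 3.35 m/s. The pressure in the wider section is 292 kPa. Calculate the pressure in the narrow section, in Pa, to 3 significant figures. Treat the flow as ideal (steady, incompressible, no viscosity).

P₂ = 275000 Pa

The volume flow rate is constant, so v₂ = (A₁/A₂)v₁ = (38.3/17.0)·3.35 = 7.55 m/s.
Bernoulli (h₁ = h₂): P₁ − P₂ = ½ρ(v₂² − v₁²).
P₂ = P₁ − ½ρ(v₂² − v₁²) = 292000 − ½·733·(7.55² − 3.35²) = 292000 − 16800 = 275000 Pa.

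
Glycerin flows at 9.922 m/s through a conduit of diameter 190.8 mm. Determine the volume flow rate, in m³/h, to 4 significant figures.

Q = A·v = 0.02859 m² × 9.922 m/s = 0.2837 m³/s.
Converting: 0.2837 m³/s × 3600 = 1021 m³/h.

Q = 1021 m³/h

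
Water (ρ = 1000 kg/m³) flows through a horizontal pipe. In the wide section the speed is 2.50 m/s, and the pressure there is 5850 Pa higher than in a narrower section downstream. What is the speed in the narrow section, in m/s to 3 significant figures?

Along the level pipe P + ½ρv² is conserved, hence v₂² = v₁² + 2(P₁ − P₂)/ρ.
v₂ = √(2.50² + 2·5850/1000) = √(6.25 + 11.7) = 4.24 m/s.

v₂ = 4.24 m/s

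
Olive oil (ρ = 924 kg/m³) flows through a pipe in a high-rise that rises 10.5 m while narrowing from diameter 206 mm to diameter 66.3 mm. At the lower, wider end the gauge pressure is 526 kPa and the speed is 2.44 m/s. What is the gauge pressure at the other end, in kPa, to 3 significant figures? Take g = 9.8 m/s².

177 kPa

By continuity, v₂ = v₁·A₁/A₂ = 2.44·(333/34.5) = 23.6 m/s.
Applying Bernoulli between the two ends and solving for P₂: P₂ = P₁ + ½ρ(v₁² − v₂²) − ρgΔh.
P₂ = 526000 + ½·924·(2.44² − 23.6²) − 924·9.8·(+10.5) = 526000 + (-254000) − (95100) = 177000 Pa.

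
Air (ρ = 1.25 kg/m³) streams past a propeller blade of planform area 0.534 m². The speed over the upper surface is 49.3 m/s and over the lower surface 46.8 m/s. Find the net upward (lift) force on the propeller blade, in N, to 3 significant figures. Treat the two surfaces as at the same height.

From P + ½ρv² = const at equal height, P_low − P_up = ½ρ(v_up² − v_low²).
ΔP = ½·1.25·(49.3² − 46.8²) = 150 Pa.
Lift = ΔP · A = 150 × 0.534 = 80.2 N.

80.2 N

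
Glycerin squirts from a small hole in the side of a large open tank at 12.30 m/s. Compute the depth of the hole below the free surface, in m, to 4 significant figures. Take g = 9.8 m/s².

7.719 m

Inverting v = √(2gh) gives h = v² / 2g.
h = 12.30²/(2·9.8) = 151.3/19.60 = 7.719 m.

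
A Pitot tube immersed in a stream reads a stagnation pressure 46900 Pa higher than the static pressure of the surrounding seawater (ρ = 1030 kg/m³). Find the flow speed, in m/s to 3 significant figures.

v ≈ 9.54 m/s

Bernoulli between the free stream and the stagnation point: ½ρv² = P_stag − P_static.
v = √(2ΔP/ρ) = √(2·46900/1030) = 9.54 m/s.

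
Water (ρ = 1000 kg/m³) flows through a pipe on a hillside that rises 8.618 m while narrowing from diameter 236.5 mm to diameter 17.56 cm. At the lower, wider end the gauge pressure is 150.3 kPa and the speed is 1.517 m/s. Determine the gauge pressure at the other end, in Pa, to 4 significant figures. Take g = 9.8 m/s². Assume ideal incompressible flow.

Mass conservation (A₁v₁ = A₂v₂) gives v₂ = 1.517 × 439.3/242.2 = 2.752 m/s.
Applying Bernoulli between the two ends and solving for P₂: P₂ = P₁ + ½ρ(v₁² − v₂²) − ρgΔh.
P₂ = 150300 + ½·1000·(1.517² − 2.752²) − 1000·9.8·(+8.618) = 150300 + (-2635) − (84460) = 63210 Pa.

P₂ = 63210 Pa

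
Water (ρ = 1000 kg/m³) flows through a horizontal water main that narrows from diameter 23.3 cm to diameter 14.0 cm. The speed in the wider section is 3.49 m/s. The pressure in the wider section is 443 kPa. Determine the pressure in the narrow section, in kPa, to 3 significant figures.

402 kPa

Continuity gives A₁v₁ = A₂v₂, so v₂ = (426 cm²)/(154 cm²) × 3.49 m/s = 9.67 m/s.
The pipe is horizontal, so Bernoulli reduces to P₁ + ½ρv₁² = P₂ + ½ρv₂².
P₂ = P₁ − ½ρ(v₂² − v₁²) = 443000 − ½·1000·(9.67² − 3.49²) = 443000 − 40600 = 402000 Pa.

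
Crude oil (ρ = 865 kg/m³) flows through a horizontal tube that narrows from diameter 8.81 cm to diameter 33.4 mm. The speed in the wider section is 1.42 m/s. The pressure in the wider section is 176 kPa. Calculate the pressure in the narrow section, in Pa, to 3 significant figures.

P₂ = 135000 Pa

Mass conservation (A₁v₁ = A₂v₂) gives v₂ = 1.42 × 61.0/8.76 = 9.88 m/s.
Bernoulli (h₁ = h₂): P₁ − P₂ = ½ρ(v₂² − v₁²).
P₂ = P₁ − ½ρ(v₂² − v₁²) = 176000 − ½·865·(9.88² − 1.42²) = 176000 − 41300 = 135000 Pa.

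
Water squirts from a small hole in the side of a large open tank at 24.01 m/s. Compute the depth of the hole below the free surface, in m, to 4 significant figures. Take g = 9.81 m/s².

Inverting v = √(2gh) gives h = v² / 2g.
h = 24.01²/(2·9.81) = 576.5/19.62 = 29.38 m.

h = 29.38 m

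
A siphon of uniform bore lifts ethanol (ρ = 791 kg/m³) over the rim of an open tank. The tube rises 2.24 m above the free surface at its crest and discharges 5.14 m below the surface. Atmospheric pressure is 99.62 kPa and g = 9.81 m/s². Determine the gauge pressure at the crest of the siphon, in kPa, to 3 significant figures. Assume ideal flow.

The outlet speed comes from Torricelli: v = √(2g·5.14) = 10.0 m/s.
Continuity keeps v the same throughout the tube; from surface to crest, P_atm + 0 = P_top + ½ρv² + ρg·h_top.
P_top = 99620 − ½·791·10.0² − 791·9.81·2.24 = 42400 Pa. So P_gauge = P_top − P_atm = -57300 Pa.

-57.3 kPa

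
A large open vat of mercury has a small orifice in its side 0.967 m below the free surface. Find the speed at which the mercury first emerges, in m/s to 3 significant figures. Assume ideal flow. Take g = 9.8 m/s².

With the surface at rest and both surface and jet at atmospheric pressure, Bernoulli gives ρg h = ½ρv², so v = √(2gh) = √(2·9.8·0.967) = 4.35 m/s.

4.35 m/s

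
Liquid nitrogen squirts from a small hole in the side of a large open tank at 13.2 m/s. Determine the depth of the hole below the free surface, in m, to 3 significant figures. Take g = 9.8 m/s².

For a small hole in a large open tank, ½v² = gh, giving h = v²/(2g).
h = 13.2²/(2·9.8) = 174/19.60 = 8.89 m.

h ≈ 8.89 m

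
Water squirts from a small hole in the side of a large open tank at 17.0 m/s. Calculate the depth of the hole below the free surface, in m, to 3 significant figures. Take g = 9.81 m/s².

Inverting v = √(2gh) gives h = v² / 2g.
h = 17.0²/(2·9.81) = 289/19.62 = 14.7 m.

h ≈ 14.7 m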